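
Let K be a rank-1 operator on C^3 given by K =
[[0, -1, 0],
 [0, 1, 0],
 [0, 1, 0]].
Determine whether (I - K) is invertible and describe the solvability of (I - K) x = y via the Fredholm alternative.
(I - K) is singular (det(I - K) = 0, i.e. 1 ∈ sigma(K)). (I - K) x = y is solvable iff y ⊥ ker((I - K)^*) = span{(0, -1, 0)}, i.e. iff -y_2 = 0. When solvable, the solutions are x = y + c·(1, -1, -1), c arbitrary (ker(I - K) = span{(1, -1, -1)}, dimension 1).

K has rank 1, so it is an outer product K = u v^T: every row of K is a multiple of one row vector. Reading off the entries, u = (1, -1, -1) and v = (0, -1, 0) (row i of K equals u_i·v^T). A rank-one matrix u v^T satisfies K u = u (v·u) and kills the (2)-dimensional subspace v^⊥, so its characteristic polynomial is lambda^2 (lambda - v·u) with v·u = tr K = 1. Hence the eigenvalues of I - K are 1 (multiplicity 2) and 1 - (1) = 0, so det(I - K) = 0. (Direct check: I - K =
[[1, 1, 0],
 [0, 0, 0],
 [0, -1, 1]]
has determinant 0.) So 1 is an eigenvalue of K and (I - K) is not invertible. The finite-dimensional Fredholm alternative says: either (I - K) is invertible, or ker(I - K) ≠ {0} and then range(I - K) = ker((I - K)^*)^⊥, with dim ker(I - K) = dim ker((I - K)^*). We are in the second case, so we need both kernels. Kernel of I - K: (I - K) u = u - u (v·u) = u - u = 0, so ker(I - K) = span{u} = span{(1, -1, -1)} (it is exactly 1-dimensional because rank(I - K) = 2). Kernel of the adjoint: K is real, so (I - K)^* = I - K^T = I - v u^T, and (I - v u^T) v = v - v (u·v) = 0; hence ker((I - K)^*) = span{v} = span{(0, -1, 0)}. Therefore (I - K) x = y is solvable iff <y, v> = 0, i.e. iff -y_2 = 0. When this holds, K y = u (v·y) = 0, so (I - K) y = y and x = y is a particular solution; the full solution set is the line x = y + c·u = y + c·(1, -1, -1), c ∈ C.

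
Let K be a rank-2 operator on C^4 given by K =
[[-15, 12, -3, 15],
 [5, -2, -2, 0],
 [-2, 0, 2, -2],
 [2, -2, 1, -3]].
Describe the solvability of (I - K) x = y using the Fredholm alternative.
(I - K) is invertible (det(I - K) = -34 ≠ 0), so for every y in C^4 the equation (I - K) x = y has a unique solution.

K has rank 2 and factors as K = U V^T = u1 v1^T + u2 v2^T with u1 = (3, 2, -2, -1), v1 = (-2, 2, -1, 3), u2 = (-3, 3, -2, 0), v2 = (3, -2, 0, -2) (multiplying out reproduces the displayed K). The nonzero eigenvalues of U V^T coincide with those of the 2 x 2 matrix G = V^T U = [[v1·u1, v1·u2], [v2·u1, v2·u2]] = [[-3, 14], [7, -15]], and by the Sylvester determinant identity det(I_4 - U V^T) = det(I_2 - V^T U) = det([[4, -14], [-7, 16]]) = (4)(16) - (-14)(-7) = -34. (Direct check: I - K =
[[16, -12, 3, -15],
 [-5, 3, 2, 0],
 [2, 0, -1, 2],
 [-2, 2, -1, 4]]
has determinant -34.) The finite-dimensional Fredholm alternative says: either (I - K) is invertible, or ker(I - K) ≠ {0} and then range(I - K) = ker((I - K)^*)^⊥, with dim ker(I - K) = dim ker((I - K)^*). Since det(I - K) ≠ 0, 1 is not an eigenvalue of K and ker(I - K) = {0}, so we are in the first case: for every y there is a unique x = (I - K)^(-1) y. (Explicitly, by the Woodbury identity, (I - U V^T)^(-1) = I + U (I_2 - G)^(-1) V^T.)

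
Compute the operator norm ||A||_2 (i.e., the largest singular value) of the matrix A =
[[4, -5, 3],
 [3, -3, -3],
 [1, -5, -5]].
||A||_2 ≈ 9.333 (= sqrt(largest eigenvalue of A^T A))

||A||_2 = sigma_max(A) = sqrt(lambda_max(A^T A)). Form the symmetric matrix M = A^T A =
[[26, -34, -2],
 [-34, 59, 19],
 [-2, 19, 43]].
Its characteristic polynomial (trace, sum of principal 2x2 minors, determinant of M give the coefficients) is
  p(λ) = det(λ I - M) = λ^3 - 128λ^2 + 3668λ - 9216.
No integer candidate from the rational root theorem (±divisors of 9216) is a root, so the roots are irrational. The cubic discriminant is Δ = 21316064000 > 0, so there are three distinct real roots. p(2) = -2384 and p(3) = 663 have opposite signs, so a root lies in (2, 3); Newton's method refines it to λ ≈ 2.7755. p(38) = 208 and p(39) = -1533 have opposite signs, so a root lies in (38, 39); Newton's method refines it to λ ≈ 38.1203. p(87) = -429 and p(88) = 3808 have opposite signs, so a root lies in (87, 88); Newton's method refines it to λ ≈ 87.1042. Check (Vieta): the three roots sum to 128, matching tr M = 128.
So the eigenvalues of A^T A are ≈ 2.7755, 38.1203, 87.1042 (all ≥ 0, as they must be for A^T A). The largest is λ_max ≈ 87.1042, hence ||A||_2 = sqrt(λ_max) ≈ 9.333.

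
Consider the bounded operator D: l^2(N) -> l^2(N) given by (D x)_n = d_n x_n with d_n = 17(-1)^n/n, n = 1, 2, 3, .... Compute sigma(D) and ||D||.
sigma(D) = {17(-1)^n/n : n ≥ 1} ∪ {0}; ||D|| = 17

A bounded diagonal operator on l^2 with diagonal entries d_n has spectrum equal to the closure of {d_n : n ≥ 1}: every d_n is an eigenvalue (with eigenvector e_n), so {d_n} ⊂ sigma(D); the spectrum is closed, so its closure is too; and for lambda not in the closure, (D - lambda I) has bounded inverse (the diagonal entries 1/(d_n - lambda) are bounded). For our sequence d_n = 17(-1)^n/n, n = 1, 2, 3, ...:
  - {d_n} = {17(-1)^n/n : n ≥ 1}; the only limit point is 0
  - closure = {17(-1)^n/n : n ≥ 1} ∪ {0}
For the norm: a diagonal operator has ||D|| = sup_n |d_n|. Here |d_n| = 17/n is decreasing, so sup_n |d_n| = |d_1| = 17. So ||D|| = 17.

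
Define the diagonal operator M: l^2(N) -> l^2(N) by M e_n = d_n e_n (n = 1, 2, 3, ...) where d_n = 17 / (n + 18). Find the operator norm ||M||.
||M|| = 17/19 (attained at n = 1)

For M diagonal, ||M|| = sup_n |d_n| = sup_n 17/(n + 18). This is positive and strictly decreasing in n, so the supremum is attained at n = 1: d_1 = 17/(1 + 18) = 17/19. Hence ||M|| = 17/19.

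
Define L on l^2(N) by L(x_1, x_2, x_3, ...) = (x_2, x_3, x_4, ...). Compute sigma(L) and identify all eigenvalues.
sigma(L) = closed disk {z in C : |z| ≤ 1}; sigma_p(L) = open disk {z in C : |z| < 1}

L is the unit left shift on l^2(N). ||L x||^2 = sum_{k≥2} |x_k|^2 ≤ ||x||^2, with equality on {x : x_1 = 0}, so ||L|| = 1. For any lambda with |lambda| < 1, set r = lambda (|r| < 1); the vector x = (1, r, r^2, ...) is in l^2 and satisfies L x = (r, r^2, ...) = lambda x, so lambda is an eigenvalue. On the boundary |lambda| = 1 the geometric series diverges, so no l^2 eigenvector exists, but these lambda lie in the approximate point spectrum. Hence sigma(L) is the closed disk of radius 1 and sigma_p(L) is the open disk.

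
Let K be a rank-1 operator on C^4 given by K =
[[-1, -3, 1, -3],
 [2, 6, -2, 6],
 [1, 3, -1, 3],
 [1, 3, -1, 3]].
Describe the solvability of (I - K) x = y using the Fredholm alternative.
(I - K) is invertible (det(I - K) = -6 ≠ 0), so for every y in C^4 the equation (I - K) x = y has a unique solution.

K has rank 1, so it is an outer product K = u v^T: every row of K is a multiple of one row vector. Reading off the entries, u = (-1, 2, 1, 1) and v = (1, 3, -1, 3) (row i of K equals u_i·v^T). A rank-one matrix u v^T satisfies K u = u (v·u) and kills the (3)-dimensional subspace v^⊥, so its characteristic polynomial is lambda^3 (lambda - v·u) with v·u = tr K = 7. Hence the eigenvalues of I - K are 1 (multiplicity 3) and 1 - (7) = -6, so det(I - K) = -6. (Direct check: I - K =
[[2, 3, -1, 3],
 [-2, -5, 2, -6],
 [-1, -3, 2, -3],
 [-1, -3, 1, -2]]
has determinant -6.) The finite-dimensional Fredholm alternative says: either (I - K) is invertible, or ker(I - K) ≠ {0} and then range(I - K) = ker((I - K)^*)^⊥, with dim ker(I - K) = dim ker((I - K)^*). Since det(I - K) ≠ 0, 1 is not an eigenvalue of K and ker(I - K) = {0}, so we are in the first case: for every y there is a unique x = (I - K)^(-1) y. Explicitly, by the Sherman–Morrison formula, (I - u v^T)^(-1) = I + u v^T/(1 - v·u), i.e. (I - K)^(-1) = I + K/(-6).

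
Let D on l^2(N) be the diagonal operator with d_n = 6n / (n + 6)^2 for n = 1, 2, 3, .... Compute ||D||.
||D|| = 1/4 (attained at n = 6)

For D diagonal, ||D|| = sup_n |d_n|. Treat f(x) = 6x / (x + 6)^2 for real x > 0. By the quotient rule, f'(x) = 6(6 - x)/(x + 6)^3, which is positive for x < 6 and negative for x > 6. So f has a unique maximum at x = 6, and since 6 is a positive integer, the supremum over n ≥ 1 is attained at n = 6: d_6 = 6·6/(6 + 6)^2 = 6·6/144 = 1/4. Hence ||D|| = 1/4.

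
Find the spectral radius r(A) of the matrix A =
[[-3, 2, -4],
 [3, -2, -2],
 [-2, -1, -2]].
r(A) ≈ 5.7133

The eigenvalues of A are the roots of its characteristic polynomial. With M = A (coefficients from the trace, the sum of principal 2x2 minors, and det A):
  p(λ) = det(λ I - M) = λ^3 + 7λ^2 - 42.
No integer candidate from the rational root theorem (±divisors of 42) is a root, so the roots are irrational. The cubic discriminant is Δ = 9996 > 0, so there are three distinct real roots. p(-6) = -6 and p(-5) = 8 have opposite signs, so a root lies in (-6, -5); Newton's method refines it to λ ≈ -5.7133. p(-4) = 6 and p(-3) = -6 have opposite signs, so a root lies in (-4, -3); Newton's method refines it to λ ≈ -3.4299. p(2) = -6 and p(3) = 48 have opposite signs, so a root lies in (2, 3); Newton's method refines it to λ ≈ 2.1433. Check (Vieta): the three roots sum to -7, matching tr M = -7.
Thus the eigenvalues (to 4 decimals) are -5.7133 (modulus 5.7133); -3.4299 (modulus 3.4299); 2.1433 (modulus 2.1433). The spectral radius is the largest modulus: r(A) ≈ 5.7133. (Cross-check: r(A) ≤ ||A||_2 ≈ 5.9769; equality holds whenever A is normal, though it can also hold for some non-normal A.)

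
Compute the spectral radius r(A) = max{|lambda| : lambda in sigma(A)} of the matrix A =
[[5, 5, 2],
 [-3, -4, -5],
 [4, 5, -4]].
r(A) ≈ 4.5059

The eigenvalues of A are the roots of its characteristic polynomial. With M = A (coefficients from the trace, the sum of principal 2x2 minors, and det A):
  p(λ) = det(λ I - M) = λ^3 + 3λ^2 + 8λ - 47.
No integer candidate from the rational root theorem (±divisors of 47) is a root, so the roots are irrational. The cubic discriminant is Δ = -76343 < 0, so there is one real root and a complex-conjugate pair. p(2) = -11 and p(3) = 31 have opposite signs, so a root lies in (2, 3); Newton's method refines it to λ ≈ 2.3149. Dividing out (λ - (2.3149)) leaves approximately λ^2 + 5.3149λ + 20.3034. For λ^2 + 5.3149λ + 20.3034 the discriminant is -52.9654. It is negative, so the remaining roots are the complex-conjugate pair λ ≈ -2.6574 ± 3.6389i. Their product equals the constant term, so |λ|^2 ≈ 20.3034 and |λ| ≈ 4.5059.
Thus the eigenvalues (to 4 decimals) are 2.3149 (modulus 2.3149); -2.6574 ± 3.6389i (modulus 4.5059). The spectral radius is the largest modulus: r(A) ≈ 4.5059. (Cross-check: r(A) ≤ ||A||_2 ≈ 10.8644; equality holds whenever A is normal, though it can also hold for some non-normal A.)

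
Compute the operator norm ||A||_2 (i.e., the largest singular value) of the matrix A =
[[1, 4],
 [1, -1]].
||A||_2 = sqrt((19 + sqrt(261))/2) ≈ 4.1926 (= sqrt(largest eigenvalue of A^T A))

||A||_2 = sigma_max(A) = sqrt(lambda_max(A^T A)). Form the symmetric matrix M = A^T A =
[[2, 3],
 [3, 17]].
Its characteristic polynomial (trace, determinant of M give the coefficients) is
  p(λ) = det(λ I - M) = λ^2 - 19λ + 25.
For λ^2 - 19λ + 25 the discriminant is 261. It is nonnegative but not a perfect square, so the roots are real and irrational: λ = (19 ± sqrt(261))/2 ≈ 17.5777, 1.4223.
So the eigenvalues of A^T A are ≈ 1.4223, 17.5777 (all ≥ 0, as they must be for A^T A). The largest is λ_max = (19 + sqrt(261))/2 ≈ 17.5777, hence ||A||_2 = sqrt(λ_max) = sqrt((19 + sqrt(261))/2) ≈ 4.1926.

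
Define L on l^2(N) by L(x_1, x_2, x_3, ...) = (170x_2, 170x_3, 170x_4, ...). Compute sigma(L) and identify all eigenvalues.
sigma(L) = closed disk {z in C : |z| ≤ 170}; sigma_p(L) = open disk {z in C : |z| < 170}

Note L = 170·V where V is the unit left shift (V x)_k = x_{k+1}; so sigma(L) = 170·sigma(V) and ||L|| = 170||V||. ||L x||^2 = 28900sum_{k≥2} |x_k|^2 ≤ 28900||x||^2, with equality on {x : x_1 = 0}, so ||L|| = 170. For any lambda with |lambda| < 170, set r = lambda/170 (|r| < 1); the vector x = (1, r, r^2, ...) is in l^2 and satisfies L x = 170(r, r^2, ...) = lambda x, so lambda is an eigenvalue. On the boundary |lambda| = 170 the geometric series diverges, so no l^2 eigenvector exists, but these lambda lie in the approximate point spectrum. Hence sigma(L) is the closed disk of radius 170 and sigma_p(L) is the open disk.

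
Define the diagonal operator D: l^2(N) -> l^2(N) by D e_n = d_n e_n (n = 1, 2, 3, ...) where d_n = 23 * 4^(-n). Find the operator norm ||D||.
||D|| = 23/4 (attained at n = 1)

For D diagonal, ||D|| = sup_n |d_n|. The sequence d_n = 23 * 4^(-n) is positive and strictly decreasing (ratio 4^(-1) < 1), so the supremum is d_1 = 23/4. Hence ||D|| = 23/4.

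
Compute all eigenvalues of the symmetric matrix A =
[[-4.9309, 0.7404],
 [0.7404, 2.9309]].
sigma(A) ≈ {-5, 3}

A is real symmetric, so its spectrum consists of real eigenvalues. Expanding the characteristic polynomial of the displayed matrix gives
  det(λ I - A) = p(λ) = λ^2 + (2)λ + (-15).
Solving p(λ) = 0 yields eigenvalues ≈ -5, 3. (A is shown rounded to 4 decimals, so these recover the underlying integer eigenvalues to within that precision.)
Verification: the trace of A = -2 equals the sum of eigenvalues -2, and det(A) ≈ -15.0002 matches the eigenvalue product -15.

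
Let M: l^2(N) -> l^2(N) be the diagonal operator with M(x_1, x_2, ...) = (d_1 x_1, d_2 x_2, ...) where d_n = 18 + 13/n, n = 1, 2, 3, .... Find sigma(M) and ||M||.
sigma(M) = {18 + 13/n : n ≥ 1} ∪ {18}; ||M|| = 31

A bounded diagonal operator on l^2 with diagonal entries d_n has spectrum equal to the closure of {d_n : n ≥ 1}: every d_n is an eigenvalue (with eigenvector e_n), so {d_n} ⊂ sigma(M); the spectrum is closed, so its closure is too; and for lambda not in the closure, (M - lambda I) has bounded inverse (the diagonal entries 1/(d_n - lambda) are bounded). For our sequence d_n = 18 + 13/n, n = 1, 2, 3, ...:
  - {d_n} = {18 + 13/n : n ≥ 1}; the only limit point is 18
  - closure = {18 + 13/n : n ≥ 1} ∪ {18}
For the norm: a diagonal operator has ||M|| = sup_n |d_n|. Here d_n = 18 + 13/n is positive and decreasing, so sup_n |d_n| = d_1 = 18 + 13 = 31. So ||M|| = 31.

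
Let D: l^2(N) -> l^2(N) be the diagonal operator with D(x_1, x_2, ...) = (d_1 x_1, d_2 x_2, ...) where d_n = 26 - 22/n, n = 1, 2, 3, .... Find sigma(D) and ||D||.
sigma(D) = {26 - 22/n : n ≥ 1} ∪ {26}; ||D|| = 26

A bounded diagonal operator on l^2 with diagonal entries d_n has spectrum equal to the closure of {d_n : n ≥ 1}: every d_n is an eigenvalue (with eigenvector e_n), so {d_n} ⊂ sigma(D); the spectrum is closed, so its closure is too; and for lambda not in the closure, (D - lambda I) has bounded inverse (the diagonal entries 1/(d_n - lambda) are bounded). For our sequence d_n = 26 - 22/n, n = 1, 2, 3, ...:
  - {d_n} = {26 - 22/n : n ≥ 1}; the only limit point is 26
  - closure = {26 - 22/n : n ≥ 1} ∪ {26}
For the norm: a diagonal operator has ||D|| = sup_n |d_n|. Here d_n = 26 - 22/n increases monotonically from d_1 = 4 toward 26, with all terms in [4, 26); so sup_n |d_n| = 26 (the supremum is the limit, not attained). So ||D|| = 26.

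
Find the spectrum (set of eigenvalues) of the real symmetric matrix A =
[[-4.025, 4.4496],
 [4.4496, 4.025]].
sigma(A) ≈ {-6, 6}

A is real symmetric, so its spectrum consists of real eigenvalues. Expanding the characteristic polynomial of the displayed matrix gives
  det(λ I - A) = p(λ) = λ^2 + (0)λ + (-36).
Solving p(λ) = 0 yields eigenvalues ≈ -6, 6. (A is shown rounded to 4 decimals, so these recover the underlying integer eigenvalues to within that precision.)
Verification: the trace of A = 0 equals the sum of eigenvalues 0, and det(A) ≈ -35.9996 matches the eigenvalue product -36.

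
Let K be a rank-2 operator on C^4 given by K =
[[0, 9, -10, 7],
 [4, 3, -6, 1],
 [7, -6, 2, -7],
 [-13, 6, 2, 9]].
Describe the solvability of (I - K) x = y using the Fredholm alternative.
(I - K) is invertible (det(I - K) = 135 ≠ 0), so for every y in C^4 the equation (I - K) x = y has a unique solution.

K has rank 2 and factors as K = U V^T = u1 v1^T + u2 v2^T with u1 = (-3, -1, 2, -2), v1 = (2, -3, 2, -3), u2 = (-2, -2, -1, 3), v2 = (-3, 0, 2, 1) (multiplying out reproduces the displayed K). The nonzero eigenvalues of U V^T coincide with those of the 2 x 2 matrix G = V^T U = [[v1·u1, v1·u2], [v2·u1, v2·u2]] = [[7, -9], [11, 7]], and by the Sylvester determinant identity det(I_4 - U V^T) = det(I_2 - V^T U) = det([[-6, 9], [-11, -6]]) = (-6)(-6) - (9)(-11) = 135. (Direct check: I - K =
[[1, -9, 10, -7],
 [-4, -2, 6, -1],
 [-7, 6, -1, 7],
 [13, -6, -2, -8]]
has determinant 135.) The finite-dimensional Fredholm alternative says: either (I - K) is invertible, or ker(I - K) ≠ {0} and then range(I - K) = ker((I - K)^*)^⊥, with dim ker(I - K) = dim ker((I - K)^*). Since det(I - K) ≠ 0, 1 is not an eigenvalue of K and ker(I - K) = {0}, so we are in the first case: for every y there is a unique x = (I - K)^(-1) y. (Explicitly, by the Woodbury identity, (I - U V^T)^(-1) = I + U (I_2 - G)^(-1) V^T.)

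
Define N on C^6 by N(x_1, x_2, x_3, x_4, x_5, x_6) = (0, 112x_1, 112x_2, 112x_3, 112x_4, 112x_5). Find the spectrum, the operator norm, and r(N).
sigma(N) = {0}; ||N|| = 112; r(N) = 0. (N is nilpotent with N^6 = 0.)

On C^6, N is a strictly lower-triangular matrix with 112 on the subdiagonal and zeros elsewhere, so its characteristic polynomial is lambda^6 and every eigenvalue is 0: sigma(N) = {0}. For the operator norm, N e_i = 112e_{i+1} for i = 1, ..., 5 and N e_6 = 0, so the singular values of N are 112 (with multiplicity 5) and 0; hence ||N|| = 112. The spectral radius r(N) = max|lambda| = 0. Note ||N|| > r(N) — characteristic of non-normal nilpotent operators. Indeed N^6 = 0.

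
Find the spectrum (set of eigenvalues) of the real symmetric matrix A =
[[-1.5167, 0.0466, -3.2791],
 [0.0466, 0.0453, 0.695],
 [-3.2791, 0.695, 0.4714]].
sigma(A) ≈ {-4, 0, 3}

A is real symmetric, so its spectrum consists of real eigenvalues. Expanding the characteristic polynomial of the displayed matrix gives
  det(λ I - A) = p(λ) = λ^3 + (1)λ^2 + (-12)λ + (0).
Solving p(λ) = 0 yields eigenvalues ≈ -4, 0, 3. (A is shown rounded to 4 decimals, so these recover the underlying integer eigenvalues to within that precision.)
Verification: the trace of A = -1 equals the sum of eigenvalues -1, and det(A) ≈ -0.0003 matches the eigenvalue product 0.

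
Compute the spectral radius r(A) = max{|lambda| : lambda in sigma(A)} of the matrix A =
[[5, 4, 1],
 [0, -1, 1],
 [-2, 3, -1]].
r(A) ≈ 4.2458

The eigenvalues of A are the roots of its characteristic polynomial. With M = A (coefficients from the trace, the sum of principal 2x2 minors, and det A):
  p(λ) = det(λ I - M) = λ^3 - 3λ^2 - 10λ + 20.
No integer candidate from the rational root theorem (±divisors of 20) is a root, so the roots are irrational. The cubic discriminant is Δ = 7060 > 0, so there are three distinct real roots. p(-3) = -4 and p(-2) = 20 have opposite signs, so a root lies in (-3, -2); Newton's method refines it to λ ≈ -2.8809. p(1) = 8 and p(2) = -4 have opposite signs, so a root lies in (1, 2); Newton's method refines it to λ ≈ 1.6351. p(4) = -4 and p(5) = 20 have opposite signs, so a root lies in (4, 5); Newton's method refines it to λ ≈ 4.2458. Check (Vieta): the three roots sum to 3, matching tr M = 3.
Thus the eigenvalues (to 4 decimals) are -2.8809 (modulus 2.8809); 1.6351 (modulus 1.6351); 4.2458 (modulus 4.2458). The spectral radius is the largest modulus: r(A) ≈ 4.2458. (Cross-check: r(A) ≤ ||A||_2 ≈ 6.5026; equality holds whenever A is normal, though it can also hold for some non-normal A.)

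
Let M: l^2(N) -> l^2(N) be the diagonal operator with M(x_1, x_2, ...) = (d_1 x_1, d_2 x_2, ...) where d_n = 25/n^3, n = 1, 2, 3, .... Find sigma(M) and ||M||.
sigma(M) = {25/n^3 : n ≥ 1} ∪ {0}; ||M|| = 25

A bounded diagonal operator on l^2 with diagonal entries d_n has spectrum equal to the closure of {d_n : n ≥ 1}: every d_n is an eigenvalue (with eigenvector e_n), so {d_n} ⊂ sigma(M); the spectrum is closed, so its closure is too; and for lambda not in the closure, (M - lambda I) has bounded inverse (the diagonal entries 1/(d_n - lambda) are bounded). For our sequence d_n = 25/n^3, n = 1, 2, 3, ...:
  - {d_n} = {25/n^3 : n ≥ 1}; the only limit point is 0
  - closure = {25/n^3 : n ≥ 1} ∪ {0}
For the norm: a diagonal operator has ||M|| = sup_n |d_n|. Here d_n = 25/n^3 is positive and decreasing, so sup_n |d_n| = d_1 = 25. So ||M|| = 25.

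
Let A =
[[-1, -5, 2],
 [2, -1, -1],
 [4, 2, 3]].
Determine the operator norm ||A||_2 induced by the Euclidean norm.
||A||_2 ≈ 6.1296 (= sqrt(largest eigenvalue of A^T A))

||A||_2 = sigma_max(A) = sqrt(lambda_max(A^T A)). Form the symmetric matrix M = A^T A =
[[21, 11, 8],
 [11, 30, -3],
 [8, -3, 14]].
Its characteristic polynomial (trace, sum of principal 2x2 minors, determinant of M give the coefficients) is
  p(λ) = det(λ I - M) = λ^3 - 65λ^2 + 1150λ - 4489.
No integer candidate from the rational root theorem (±divisors of 4489) is a root, so the roots are irrational. The cubic discriminant is Δ = 68765233 > 0, so there are three distinct real roots. p(5) = -239 and p(6) = 287 have opposite signs, so a root lies in (5, 6); Newton's method refines it to λ ≈ 5.4317. p(21) = 257 and p(22) = -1 have opposite signs, so a root lies in (21, 22); Newton's method refines it to λ ≈ 21.9961. p(37) = -271 and p(38) = 223 have opposite signs, so a root lies in (37, 38); Newton's method refines it to λ ≈ 37.5722. Check (Vieta): the three roots sum to 65, matching tr M = 65.
So the eigenvalues of A^T A are ≈ 5.4317, 21.9961, 37.5722 (all ≥ 0, as they must be for A^T A). The largest is λ_max ≈ 37.5722, hence ||A||_2 = sqrt(λ_max) ≈ 6.1296.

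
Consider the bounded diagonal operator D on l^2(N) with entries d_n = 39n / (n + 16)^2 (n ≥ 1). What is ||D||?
||D|| = 39/64 (attained at n = 16)

For D diagonal, ||D|| = sup_n |d_n|. Treat f(x) = 39x / (x + 16)^2 for real x > 0. By the quotient rule, f'(x) = 39(16 - x)/(x + 16)^3, which is positive for x < 16 and negative for x > 16. So f has a unique maximum at x = 16, and since 16 is a positive integer, the supremum over n ≥ 1 is attained at n = 16: d_16 = 39·16/(16 + 16)^2 = 39·16/1024 = 39/64. Hence ||D|| = 39/64.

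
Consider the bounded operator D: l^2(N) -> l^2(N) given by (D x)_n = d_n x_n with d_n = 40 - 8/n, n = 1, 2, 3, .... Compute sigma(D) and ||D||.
sigma(D) = {40 - 8/n : n ≥ 1} ∪ {40}; ||D|| = 40

A bounded diagonal operator on l^2 with diagonal entries d_n has spectrum equal to the closure of {d_n : n ≥ 1}: every d_n is an eigenvalue (with eigenvector e_n), so {d_n} ⊂ sigma(D); the spectrum is closed, so its closure is too; and for lambda not in the closure, (D - lambda I) has bounded inverse (the diagonal entries 1/(d_n - lambda) are bounded). For our sequence d_n = 40 - 8/n, n = 1, 2, 3, ...:
  - {d_n} = {40 - 8/n : n ≥ 1}; the only limit point is 40
  - closure = {40 - 8/n : n ≥ 1} ∪ {40}
For the norm: a diagonal operator has ||D|| = sup_n |d_n|. Here d_n = 40 - 8/n increases monotonically from d_1 = 32 toward 40, with all terms in [32, 40); so sup_n |d_n| = 40 (the supremum is the limit, not attained). So ||D|| = 40.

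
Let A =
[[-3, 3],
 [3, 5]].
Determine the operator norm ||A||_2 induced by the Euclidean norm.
||A||_2 = 6 (= sqrt(largest eigenvalue of A^T A))

||A||_2 = sigma_max(A) = sqrt(lambda_max(A^T A)). Form the symmetric matrix M = A^T A =
[[18, 6],
 [6, 34]].
Its characteristic polynomial (trace, determinant of M give the coefficients) is
  p(λ) = det(λ I - M) = λ^2 - 52λ + 576.
For λ^2 - 52λ + 576 the discriminant is 400. It is a perfect square (20^2), so the roots are rational: λ = (52 ± 20)/2 = 36, 16.
So the eigenvalues of A^T A are ≈ 16, 36 (all ≥ 0, as they must be for A^T A). The largest is λ_max = 36, hence ||A||_2 = sqrt(λ_max) = 6.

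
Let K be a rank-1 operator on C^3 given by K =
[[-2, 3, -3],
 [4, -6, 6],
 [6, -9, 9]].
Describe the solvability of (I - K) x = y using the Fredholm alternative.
(I - K) is singular (det(I - K) = 0, i.e. 1 ∈ sigma(K)). (I - K) x = y is solvable iff y ⊥ ker((I - K)^*) = span{(-2, 3, -3)}, i.e. iff -2y_1 + 3y_2 - 3y_3 = 0. When solvable, the solutions are x = y + c·(1, -2, -3), c arbitrary (ker(I - K) = span{(1, -2, -3)}, dimension 1).

K has rank 1, so it is an outer product K = u v^T: every row of K is a multiple of one row vector. Reading off the entries, u = (1, -2, -3) and v = (-2, 3, -3) (row i of K equals u_i·v^T). A rank-one matrix u v^T satisfies K u = u (v·u) and kills the (2)-dimensional subspace v^⊥, so its characteristic polynomial is lambda^2 (lambda - v·u) with v·u = tr K = 1. Hence the eigenvalues of I - K are 1 (multiplicity 2) and 1 - (1) = 0, so det(I - K) = 0. (Direct check: I - K =
[[3, -3, 3],
 [-4, 7, -6],
 [-6, 9, -8]]
has determinant 0.) So 1 is an eigenvalue of K and (I - K) is not invertible. The finite-dimensional Fredholm alternative says: either (I - K) is invertible, or ker(I - K) ≠ {0} and then range(I - K) = ker((I - K)^*)^⊥, with dim ker(I - K) = dim ker((I - K)^*). We are in the second case, so we need both kernels. Kernel of I - K: (I - K) u = u - u (v·u) = u - u = 0, so ker(I - K) = span{u} = span{(1, -2, -3)} (it is exactly 1-dimensional because rank(I - K) = 2). Kernel of the adjoint: K is real, so (I - K)^* = I - K^T = I - v u^T, and (I - v u^T) v = v - v (u·v) = 0; hence ker((I - K)^*) = span{v} = span{(-2, 3, -3)}. Therefore (I - K) x = y is solvable iff <y, v> = 0, i.e. iff -2y_1 + 3y_2 - 3y_3 = 0. When this holds, K y = u (v·y) = 0, so (I - K) y = y and x = y is a particular solution; the full solution set is the line x = y + c·u = y + c·(1, -2, -3), c ∈ C.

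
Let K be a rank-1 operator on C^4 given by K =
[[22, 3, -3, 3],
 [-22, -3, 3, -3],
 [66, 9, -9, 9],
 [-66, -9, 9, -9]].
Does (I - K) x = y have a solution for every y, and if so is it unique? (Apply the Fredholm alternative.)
(I - K) is singular (det(I - K) = 0, i.e. 1 ∈ sigma(K)). (I - K) x = y is solvable iff y ⊥ ker((I - K)^*) = span{(22, 3, -3, 3)}, i.e. iff 22y_1 + 3y_2 - 3y_3 + 3y_4 = 0. When solvable, the solutions are x = y + c·(1, -1, 3, -3), c arbitrary (ker(I - K) = span{(1, -1, 3, -3)}, dimension 1).

K has rank 1, so it is an outer product K = u v^T: every row of K is a multiple of one row vector. Reading off the entries, u = (1, -1, 3, -3) and v = (22, 3, -3, 3) (row i of K equals u_i·v^T). A rank-one matrix u v^T satisfies K u = u (v·u) and kills the (3)-dimensional subspace v^⊥, so its characteristic polynomial is lambda^3 (lambda - v·u) with v·u = tr K = 1. Hence the eigenvalues of I - K are 1 (multiplicity 3) and 1 - (1) = 0, so det(I - K) = 0. (Direct check: I - K =
[[-21, -3, 3, -3],
 [22, 4, -3, 3],
 [-66, -9, 10, -9],
 [66, 9, -9, 10]]
has determinant 0.) So 1 is an eigenvalue of K and (I - K) is not invertible. The finite-dimensional Fredholm alternative says: either (I - K) is invertible, or ker(I - K) ≠ {0} and then range(I - K) = ker((I - K)^*)^⊥, with dim ker(I - K) = dim ker((I - K)^*). We are in the second case, so we need both kernels. Kernel of I - K: (I - K) u = u - u (v·u) = u - u = 0, so ker(I - K) = span{u} = span{(1, -1, 3, -3)} (it is exactly 1-dimensional because rank(I - K) = 3). Kernel of the adjoint: K is real, so (I - K)^* = I - K^T = I - v u^T, and (I - v u^T) v = v - v (u·v) = 0; hence ker((I - K)^*) = span{v} = span{(22, 3, -3, 3)}. Therefore (I - K) x = y is solvable iff <y, v> = 0, i.e. iff 22y_1 + 3y_2 - 3y_3 + 3y_4 = 0. When this holds, K y = u (v·y) = 0, so (I - K) y = y and x = y is a particular solution; the full solution set is the line x = y + c·u = y + c·(1, -1, 3, -3), c ∈ C.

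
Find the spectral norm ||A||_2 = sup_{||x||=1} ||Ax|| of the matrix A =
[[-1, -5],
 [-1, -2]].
||A||_2 = sqrt((31 + sqrt(925))/2) ≈ 5.5414 (= sqrt(largest eigenvalue of A^T A))

||A||_2 = sigma_max(A) = sqrt(lambda_max(A^T A)). Form the symmetric matrix M = A^T A =
[[2, 7],
 [7, 29]].
Its characteristic polynomial (trace, determinant of M give the coefficients) is
  p(λ) = det(λ I - M) = λ^2 - 31λ + 9.
For λ^2 - 31λ + 9 the discriminant is 925. It is nonnegative but not a perfect square, so the roots are real and irrational: λ = (31 ± sqrt(925))/2 ≈ 30.7069, 0.2931.
So the eigenvalues of A^T A are ≈ 0.2931, 30.7069 (all ≥ 0, as they must be for A^T A). The largest is λ_max = (31 + sqrt(925))/2 ≈ 30.7069, hence ||A||_2 = sqrt(λ_max) = sqrt((31 + sqrt(925))/2) ≈ 5.5414.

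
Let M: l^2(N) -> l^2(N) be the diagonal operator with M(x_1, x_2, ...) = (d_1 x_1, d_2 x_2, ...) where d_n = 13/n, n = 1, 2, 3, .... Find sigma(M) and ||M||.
sigma(M) = {13/n : n ≥ 1} ∪ {0}; ||M|| = 13

A bounded diagonal operator on l^2 with diagonal entries d_n has spectrum equal to the closure of {d_n : n ≥ 1}: every d_n is an eigenvalue (with eigenvector e_n), so {d_n} ⊂ sigma(M); the spectrum is closed, so its closure is too; and for lambda not in the closure, (M - lambda I) has bounded inverse (the diagonal entries 1/(d_n - lambda) are bounded). For our sequence d_n = 13/n, n = 1, 2, 3, ...:
  - {d_n} = {13/n : n ≥ 1}; the only limit point is 0
  - closure = {13/n : n ≥ 1} ∪ {0}
For the norm: a diagonal operator has ||M|| = sup_n |d_n|. Here d_n = 13/n is positive and decreasing, so sup_n |d_n| = d_1 = 13. So ||M|| = 13.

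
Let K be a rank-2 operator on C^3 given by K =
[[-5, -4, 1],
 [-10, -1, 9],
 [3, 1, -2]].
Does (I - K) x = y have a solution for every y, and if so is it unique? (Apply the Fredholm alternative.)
(I - K) is invertible (det(I - K) = -26 ≠ 0), so for every y in C^3 the equation (I - K) x = y has a unique solution.

K has rank 2 and factors as K = U V^T = u1 v1^T + u2 v2^T with u1 = (2, 3, -1), v1 = (-3, -1, 2), u2 = (1, -1, 0), v2 = (1, -2, -3) (multiplying out reproduces the displayed K). The nonzero eigenvalues of U V^T coincide with those of the 2 x 2 matrix G = V^T U = [[v1·u1, v1·u2], [v2·u1, v2·u2]] = [[-11, -2], [-1, 3]], and by the Sylvester determinant identity det(I_3 - U V^T) = det(I_2 - V^T U) = det([[12, 2], [1, -2]]) = (12)(-2) - (2)(1) = -26. (Direct check: I - K =
[[6, 4, -1],
 [10, 2, -9],
 [-3, -1, 3]]
has determinant -26.) The finite-dimensional Fredholm alternative says: either (I - K) is invertible, or ker(I - K) ≠ {0} and then range(I - K) = ker((I - K)^*)^⊥, with dim ker(I - K) = dim ker((I - K)^*). Since det(I - K) ≠ 0, 1 is not an eigenvalue of K and ker(I - K) = {0}, so we are in the first case: for every y there is a unique x = (I - K)^(-1) y. (Explicitly, by the Woodbury identity, (I - U V^T)^(-1) = I + U (I_2 - G)^(-1) V^T.)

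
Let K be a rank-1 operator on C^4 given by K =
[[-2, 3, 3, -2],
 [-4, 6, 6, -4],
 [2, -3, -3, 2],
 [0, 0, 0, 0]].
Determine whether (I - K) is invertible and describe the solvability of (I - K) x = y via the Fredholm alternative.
(I - K) is singular (det(I - K) = 0, i.e. 1 ∈ sigma(K)). (I - K) x = y is solvable iff y ⊥ ker((I - K)^*) = span{(-2, 3, 3, -2)}, i.e. iff -2y_1 + 3y_2 + 3y_3 - 2y_4 = 0. When solvable, the solutions are x = y + c·(1, 2, -1, 0), c arbitrary (ker(I - K) = span{(1, 2, -1, 0)}, dimension 1).

K has rank 1, so it is an outer product K = u v^T: every row of K is a multiple of one row vector. Reading off the entries, u = (1, 2, -1, 0) and v = (-2, 3, 3, -2) (row i of K equals u_i·v^T). A rank-one matrix u v^T satisfies K u = u (v·u) and kills the (3)-dimensional subspace v^⊥, so its characteristic polynomial is lambda^3 (lambda - v·u) with v·u = tr K = 1. Hence the eigenvalues of I - K are 1 (multiplicity 3) and 1 - (1) = 0, so det(I - K) = 0. (Direct check: I - K =
[[3, -3, -3, 2],
 [4, -5, -6, 4],
 [-2, 3, 4, -2],
 [0, 0, 0, 1]]
has determinant 0.) So 1 is an eigenvalue of K and (I - K) is not invertible. The finite-dimensional Fredholm alternative says: either (I - K) is invertible, or ker(I - K) ≠ {0} and then range(I - K) = ker((I - K)^*)^⊥, with dim ker(I - K) = dim ker((I - K)^*). We are in the second case, so we need both kernels. Kernel of I - K: (I - K) u = u - u (v·u) = u - u = 0, so ker(I - K) = span{u} = span{(1, 2, -1, 0)} (it is exactly 1-dimensional because rank(I - K) = 3). Kernel of the adjoint: K is real, so (I - K)^* = I - K^T = I - v u^T, and (I - v u^T) v = v - v (u·v) = 0; hence ker((I - K)^*) = span{v} = span{(-2, 3, 3, -2)}. Therefore (I - K) x = y is solvable iff <y, v> = 0, i.e. iff -2y_1 + 3y_2 + 3y_3 - 2y_4 = 0. When this holds, K y = u (v·y) = 0, so (I - K) y = y and x = y is a particular solution; the full solution set is the line x = y + c·u = y + c·(1, 2, -1, 0), c ∈ C.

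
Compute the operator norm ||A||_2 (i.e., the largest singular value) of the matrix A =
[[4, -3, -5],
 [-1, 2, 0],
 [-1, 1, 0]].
||A||_2 ≈ 7.2947 (= sqrt(largest eigenvalue of A^T A))

||A||_2 = sigma_max(A) = sqrt(lambda_max(A^T A)). Form the symmetric matrix M = A^T A =
[[18, -15, -20],
 [-15, 14, 15],
 [-20, 15, 25]].
Its characteristic polynomial (trace, sum of principal 2x2 minors, determinant of M give the coefficients) is
  p(λ) = det(λ I - M) = λ^3 - 57λ^2 + 202λ - 25.
No integer candidate from the rational root theorem (±divisors of 25) is a root, so the roots are irrational. The cubic discriminant is Δ = 86247689 > 0, so there are three distinct real roots. p(0) = -25 and p(1) = 121 have opposite signs, so a root lies in (0, 1); Newton's method refines it to λ ≈ 0.1284. p(3) = 95 and p(4) = -65 have opposite signs, so a root lies in (3, 4); Newton's method refines it to λ ≈ 3.6588. p(53) = -555 and p(54) = 2135 have opposite signs, so a root lies in (53, 54); Newton's method refines it to λ ≈ 53.2127. Check (Vieta): the three roots sum to 57, matching tr M = 57.
So the eigenvalues of A^T A are ≈ 0.1284, 3.6588, 53.2127 (all ≥ 0, as they must be for A^T A). The largest is λ_max ≈ 53.2127, hence ||A||_2 = sqrt(λ_max) ≈ 7.2947.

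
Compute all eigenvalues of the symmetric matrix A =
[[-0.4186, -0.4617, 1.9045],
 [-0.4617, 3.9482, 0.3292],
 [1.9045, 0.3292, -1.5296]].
sigma(A) ≈ {-3, 1, 4}

A is real symmetric, so its spectrum consists of real eigenvalues. Expanding the characteristic polynomial of the displayed matrix gives
  det(λ I - A) = p(λ) = λ^3 + (-2)λ^2 + (-11)λ + (12).
Solving p(λ) = 0 yields eigenvalues ≈ -3, 1, 4. (A is shown rounded to 4 decimals, so these recover the underlying integer eigenvalues to within that precision.)
Verification: the trace of A = 2 equals the sum of eigenvalues 2, and det(A) ≈ -12.0001 matches the eigenvalue product -12.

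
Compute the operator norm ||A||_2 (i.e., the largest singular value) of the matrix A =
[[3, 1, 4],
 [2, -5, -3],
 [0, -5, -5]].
||A||_2 = sqrt((114 + sqrt(5628))/2) ≈ 9.7216 (= sqrt(largest eigenvalue of A^T A))

||A||_2 = sigma_max(A) = sqrt(lambda_max(A^T A)). Form the symmetric matrix M = A^T A =
[[13, -7, 6],
 [-7, 51, 44],
 [6, 44, 50]].
Its characteristic polynomial (trace, sum of principal 2x2 minors, determinant of M give the coefficients) is
  p(λ) = det(λ I - M) = λ^3 - 114λ^2 + 1842λ.
The constant term is 0, so λ = 0 is a root. Dividing out λ leaves p(λ) = λ(λ^2 - 114λ + 1842). For λ^2 - 114λ + 1842 the discriminant is 5628. It is nonnegative but not a perfect square, so the roots are real and irrational: λ = (114 ± sqrt(5628))/2 ≈ 94.51, 19.49.
So the eigenvalues of A^T A are ≈ 0, 19.49, 94.51 (all ≥ 0, as they must be for A^T A). The largest is λ_max = (114 + sqrt(5628))/2 ≈ 94.51, hence ||A||_2 = sqrt(λ_max) = sqrt((114 + sqrt(5628))/2) ≈ 9.7216.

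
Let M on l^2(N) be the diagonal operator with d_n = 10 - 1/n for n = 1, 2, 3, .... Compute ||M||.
||M|| = 10

For a diagonal operator on l^2 with entries d_n, ||M|| = sup_n |d_n|. Here d_1 = 9, d_2 = 19/2, ..., and d_n = 10 - 1/n increases monotonically toward 10. All terms lie in [9, 10), so |d_n| = d_n and the supremum is the limit 10, which is not attained by any individual d_n. Hence ||M|| = 10.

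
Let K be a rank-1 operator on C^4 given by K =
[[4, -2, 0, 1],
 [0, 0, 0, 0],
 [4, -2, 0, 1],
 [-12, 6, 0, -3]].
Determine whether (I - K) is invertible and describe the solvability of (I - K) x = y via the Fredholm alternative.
(I - K) is singular (det(I - K) = 0, i.e. 1 ∈ sigma(K)). (I - K) x = y is solvable iff y ⊥ ker((I - K)^*) = span{(4, -2, 0, 1)}, i.e. iff 4y_1 - 2y_2 + y_4 = 0. When solvable, the solutions are x = y + c·(1, 0, 1, -3), c arbitrary (ker(I - K) = span{(1, 0, 1, -3)}, dimension 1).

K has rank 1, so it is an outer product K = u v^T: every row of K is a multiple of one row vector. Reading off the entries, u = (1, 0, 1, -3) and v = (4, -2, 0, 1) (row i of K equals u_i·v^T). A rank-one matrix u v^T satisfies K u = u (v·u) and kills the (3)-dimensional subspace v^⊥, so its characteristic polynomial is lambda^3 (lambda - v·u) with v·u = tr K = 1. Hence the eigenvalues of I - K are 1 (multiplicity 3) and 1 - (1) = 0, so det(I - K) = 0. (Direct check: I - K =
[[-3, 2, 0, -1],
 [0, 1, 0, 0],
 [-4, 2, 1, -1],
 [12, -6, 0, 4]]
has determinant 0.) So 1 is an eigenvalue of K and (I - K) is not invertible. The finite-dimensional Fredholm alternative says: either (I - K) is invertible, or ker(I - K) ≠ {0} and then range(I - K) = ker((I - K)^*)^⊥, with dim ker(I - K) = dim ker((I - K)^*). We are in the second case, so we need both kernels. Kernel of I - K: (I - K) u = u - u (v·u) = u - u = 0, so ker(I - K) = span{u} = span{(1, 0, 1, -3)} (it is exactly 1-dimensional because rank(I - K) = 3). Kernel of the adjoint: K is real, so (I - K)^* = I - K^T = I - v u^T, and (I - v u^T) v = v - v (u·v) = 0; hence ker((I - K)^*) = span{v} = span{(4, -2, 0, 1)}. Therefore (I - K) x = y is solvable iff <y, v> = 0, i.e. iff 4y_1 - 2y_2 + y_4 = 0. When this holds, K y = u (v·y) = 0, so (I - K) y = y and x = y is a particular solution; the full solution set is the line x = y + c·u = y + c·(1, 0, 1, -3), c ∈ C.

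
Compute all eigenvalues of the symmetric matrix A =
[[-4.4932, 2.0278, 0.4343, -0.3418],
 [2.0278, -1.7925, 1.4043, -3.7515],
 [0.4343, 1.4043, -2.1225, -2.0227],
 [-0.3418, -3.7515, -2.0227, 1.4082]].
sigma(A) ≈ {-6, -3, 5} (-3 with multiplicity 2)

A is real symmetric, so its spectrum consists of real eigenvalues. Expanding the characteristic polynomial of the displayed matrix gives
  det(λ I - A) = p(λ) = λ^4 + (7)λ^3 + (-15)λ^2 + (-170.9961)λ + (-269.9927).
Solving p(λ) = 0 yields eigenvalues ≈ -6, -3, -3, 5. (A is shown rounded to 4 decimals, so these recover the underlying integer eigenvalues to within that precision.)
Verification: the trace of A = -7 equals the sum of eigenvalues -7, and det(A) ≈ -269.9927 matches the eigenvalue product -270.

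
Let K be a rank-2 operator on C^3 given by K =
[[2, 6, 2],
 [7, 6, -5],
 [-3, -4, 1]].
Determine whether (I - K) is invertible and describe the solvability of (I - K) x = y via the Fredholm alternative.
(I - K) is invertible (det(I - K) = -44 ≠ 0), so for every y in C^3 the equation (I - K) x = y has a unique solution.

K has rank 2 and factors as K = U V^T = u1 v1^T + u2 v2^T with u1 = (2, 1, -1), v1 = (1, 3, 1), u2 = (0, -3, 1), v2 = (-2, -1, 2) (multiplying out reproduces the displayed K). The nonzero eigenvalues of U V^T coincide with those of the 2 x 2 matrix G = V^T U = [[v1·u1, v1·u2], [v2·u1, v2·u2]] = [[4, -8], [-7, 5]], and by the Sylvester determinant identity det(I_3 - U V^T) = det(I_2 - V^T U) = det([[-3, 8], [7, -4]]) = (-3)(-4) - (8)(7) = -44. (Direct check: I - K =
[[-1, -6, -2],
 [-7, -5, 5],
 [3, 4, 0]]
has determinant -44.) The finite-dimensional Fredholm alternative says: either (I - K) is invertible, or ker(I - K) ≠ {0} and then range(I - K) = ker((I - K)^*)^⊥, with dim ker(I - K) = dim ker((I - K)^*). Since det(I - K) ≠ 0, 1 is not an eigenvalue of K and ker(I - K) = {0}, so we are in the first case: for every y there is a unique x = (I - K)^(-1) y. (Explicitly, by the Woodbury identity, (I - U V^T)^(-1) = I + U (I_2 - G)^(-1) V^T.)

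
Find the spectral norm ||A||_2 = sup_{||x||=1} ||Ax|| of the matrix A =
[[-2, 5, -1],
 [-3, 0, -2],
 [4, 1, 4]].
||A||_2 ≈ 7.1032 (= sqrt(largest eigenvalue of A^T A))

||A||_2 = sigma_max(A) = sqrt(lambda_max(A^T A)). Form the symmetric matrix M = A^T A =
[[29, -6, 24],
 [-6, 26, -1],
 [24, -1, 21]].
Its characteristic polynomial (trace, sum of principal 2x2 minors, determinant of M give the coefficients) is
  p(λ) = det(λ I - M) = λ^3 - 76λ^2 + 1296λ - 361.
No integer candidate from the rational root theorem (±divisors of 361) is a root, so the roots are irrational. The cubic discriminant is Δ = 996959669 > 0, so there are three distinct real roots. p(0) = -361 and p(1) = 860 have opposite signs, so a root lies in (0, 1); Newton's method refines it to λ ≈ 0.2832. p(25) = 164 and p(26) = -465 have opposite signs, so a root lies in (25, 26); Newton's method refines it to λ ≈ 25.2607. p(50) = -561 and p(51) = 710 have opposite signs, so a root lies in (50, 51); Newton's method refines it to λ ≈ 50.4561. Check (Vieta): the three roots sum to 76, matching tr M = 76.
So the eigenvalues of A^T A are ≈ 0.2832, 25.2607, 50.4561 (all ≥ 0, as they must be for A^T A). The largest is λ_max ≈ 50.4561, hence ||A||_2 = sqrt(λ_max) ≈ 7.1032.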